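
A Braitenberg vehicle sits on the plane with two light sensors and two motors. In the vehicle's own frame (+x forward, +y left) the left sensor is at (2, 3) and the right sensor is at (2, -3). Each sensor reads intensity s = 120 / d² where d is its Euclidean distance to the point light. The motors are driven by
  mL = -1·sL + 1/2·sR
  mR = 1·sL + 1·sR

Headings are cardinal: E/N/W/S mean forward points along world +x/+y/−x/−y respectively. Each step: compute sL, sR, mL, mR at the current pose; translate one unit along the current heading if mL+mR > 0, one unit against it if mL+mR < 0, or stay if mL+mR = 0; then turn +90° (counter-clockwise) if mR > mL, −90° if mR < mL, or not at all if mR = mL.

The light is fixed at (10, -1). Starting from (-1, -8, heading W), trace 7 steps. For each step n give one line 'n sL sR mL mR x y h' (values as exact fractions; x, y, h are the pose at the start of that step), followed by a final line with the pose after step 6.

0 120/269 24/37 -1212/9953 10896/9953 -1 -8 W
1 20/27 20/51 -250/459 520/459 -2 -8 S
2 24/25 120/221 -3804/5525 8304/5525 -2 -9 E
3 15/29 6/5 12/145 249/145 -1 -9 N
4 120/269 24/37 -1212/9953 10896/9953 -1 -8 W
5 20/27 20/51 -250/459 520/459 -2 -8 S
6 24/25 120/221 -3804/5525 8304/5525 -2 -9 E
final -1 -9 N

n=0: pose=(-1,-8,W); sL=120/269, sR=24/37; mL=-1212/9953, mR=10896/9953; mL+mR=36/37 → advance +1; mR−mL=12108/9953 → turn +1·90°
n=1: pose=(-2,-8,S); sL=20/27, sR=20/51; mL=-250/459, mR=520/459; mL+mR=10/17 → advance +1; mR−mL=770/459 → turn +1·90°
n=2: pose=(-2,-9,E); sL=24/25, sR=120/221; mL=-3804/5525, mR=8304/5525; mL+mR=180/221 → advance +1; mR−mL=12108/5525 → turn +1·90°
n=3: pose=(-1,-9,N); sL=15/29, sR=6/5; mL=12/145, mR=249/145; mL+mR=9/5 → advance +1; mR−mL=237/145 → turn +1·90°
n=4: pose=(-1,-8,W); sL=120/269, sR=24/37; mL=-1212/9953, mR=10896/9953; mL+mR=36/37 → advance +1; mR−mL=12108/9953 → turn +1·90°
n=5: pose=(-2,-8,S); sL=20/27, sR=20/51; mL=-250/459, mR=520/459; mL+mR=10/17 → advance +1; mR−mL=770/459 → turn +1·90°
n=6: pose=(-2,-9,E); sL=24/25, sR=120/221; mL=-3804/5525, mR=8304/5525; mL+mR=180/221 → advance +1; mR−mL=12108/5525 → turn +1·90°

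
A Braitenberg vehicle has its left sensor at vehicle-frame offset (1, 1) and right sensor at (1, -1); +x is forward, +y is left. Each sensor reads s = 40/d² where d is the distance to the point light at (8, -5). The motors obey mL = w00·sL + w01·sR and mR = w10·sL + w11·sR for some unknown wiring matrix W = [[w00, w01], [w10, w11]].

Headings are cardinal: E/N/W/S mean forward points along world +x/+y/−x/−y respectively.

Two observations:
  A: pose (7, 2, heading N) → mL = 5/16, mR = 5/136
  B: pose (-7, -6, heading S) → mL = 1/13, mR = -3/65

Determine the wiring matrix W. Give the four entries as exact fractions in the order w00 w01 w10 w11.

obs A: pose=(7,2,N) → sL=10/17, sR=5/8, mL=5/16, mR=5/136
obs B: pose=(-7,-6,S) → sL=1/5, sR=2/13, mL=1/13, mR=-3/65
sensor matrix S = [[10/17, 5/8], [1/5, 2/13]]; det S = -61/1768
solve [mL_A; mL_B] = S·[w00; w01] and [mR_A; mR_B] = S·[w10; w11]:
  w00 = 0, w01 = 1/2, w10 = -1, w11 = 1

0 1/2 -1 1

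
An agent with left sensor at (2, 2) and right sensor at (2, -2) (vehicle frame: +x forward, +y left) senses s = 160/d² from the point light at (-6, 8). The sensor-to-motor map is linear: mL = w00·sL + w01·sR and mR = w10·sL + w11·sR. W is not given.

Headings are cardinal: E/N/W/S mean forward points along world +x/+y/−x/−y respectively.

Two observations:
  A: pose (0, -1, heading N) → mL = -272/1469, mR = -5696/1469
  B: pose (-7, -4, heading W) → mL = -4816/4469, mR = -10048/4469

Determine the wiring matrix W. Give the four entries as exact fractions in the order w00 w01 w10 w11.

1/2 -1 -1 -1

obs A: pose=(0,-1,N) → sL=32/13, sR=160/113, mL=-272/1469, mR=-5696/1469
obs B: pose=(-7,-4,W) → sL=32/41, sR=160/109, mL=-4816/4469, mR=-10048/4469
sensor matrix S = [[32/13, 160/113], [32/41, 160/109]]; det S = 16465920/6564961
solve [mL_A; mL_B] = S·[w00; w01] and [mR_A; mR_B] = S·[w10; w11]:
  w00 = 1/2, w01 = -1, w10 = -1, w11 = -1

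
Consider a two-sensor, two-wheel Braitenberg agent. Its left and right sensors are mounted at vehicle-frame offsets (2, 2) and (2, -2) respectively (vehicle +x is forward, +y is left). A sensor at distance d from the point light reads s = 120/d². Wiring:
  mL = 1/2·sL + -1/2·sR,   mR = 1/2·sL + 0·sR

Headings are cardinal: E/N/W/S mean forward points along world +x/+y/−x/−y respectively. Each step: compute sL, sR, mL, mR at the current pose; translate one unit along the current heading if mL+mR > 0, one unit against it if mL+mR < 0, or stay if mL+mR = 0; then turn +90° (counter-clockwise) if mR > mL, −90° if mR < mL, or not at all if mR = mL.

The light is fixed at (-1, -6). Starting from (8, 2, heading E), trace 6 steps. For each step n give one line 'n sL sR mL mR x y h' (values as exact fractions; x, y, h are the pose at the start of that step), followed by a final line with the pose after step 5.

0 120/221 120/157 -3840/34697 60/221 8 2 E
1 30/41 30/61 300/2501 15/41 9 2 N
2 120/113 24/37 864/4181 60/113 9 3 W
3 12/17 60/49 -216/833 6/17 8 3 S
4 120/221 120/157 -3840/34697 60/221 8 2 E
5 30/41 30/61 300/2501 15/41 9 2 N
final 9 3 W

n=0: pose=(8,2,E); sL=120/221, sR=120/157; mL=-3840/34697, mR=60/221; mL+mR=5580/34697 → advance +1; mR−mL=60/157 → turn +1·90°
n=1: pose=(9,2,N); sL=30/41, sR=30/61; mL=300/2501, mR=15/41; mL+mR=1215/2501 → advance +1; mR−mL=15/61 → turn +1·90°
n=2: pose=(9,3,W); sL=120/113, sR=24/37; mL=864/4181, mR=60/113; mL+mR=3084/4181 → advance +1; mR−mL=12/37 → turn +1·90°
n=3: pose=(8,3,S); sL=12/17, sR=60/49; mL=-216/833, mR=6/17; mL+mR=78/833 → advance +1; mR−mL=30/49 → turn +1·90°
n=4: pose=(8,2,E); sL=120/221, sR=120/157; mL=-3840/34697, mR=60/221; mL+mR=5580/34697 → advance +1; mR−mL=60/157 → turn +1·90°
n=5: pose=(9,2,N); sL=30/41, sR=30/61; mL=300/2501, mR=15/41; mL+mR=1215/2501 → advance +1; mR−mL=15/61 → turn +1·90°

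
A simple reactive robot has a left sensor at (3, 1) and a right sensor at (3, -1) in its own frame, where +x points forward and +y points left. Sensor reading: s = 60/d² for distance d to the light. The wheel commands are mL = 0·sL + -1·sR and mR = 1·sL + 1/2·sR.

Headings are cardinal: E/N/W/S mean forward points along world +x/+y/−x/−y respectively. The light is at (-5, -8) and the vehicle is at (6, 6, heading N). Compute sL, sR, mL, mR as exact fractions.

60/389 60/433 -60/433 37650/168437

left sensor world pos  = (5, 9); dL² = 389
right sensor world pos = (7, 9); dR² = 433
sL = 60/389 = 60/389
sR = 60/433 = 60/433
mL = 0·sL + -1·sR = -60/433
mR = 1·sL + 1/2·sR = 37650/168437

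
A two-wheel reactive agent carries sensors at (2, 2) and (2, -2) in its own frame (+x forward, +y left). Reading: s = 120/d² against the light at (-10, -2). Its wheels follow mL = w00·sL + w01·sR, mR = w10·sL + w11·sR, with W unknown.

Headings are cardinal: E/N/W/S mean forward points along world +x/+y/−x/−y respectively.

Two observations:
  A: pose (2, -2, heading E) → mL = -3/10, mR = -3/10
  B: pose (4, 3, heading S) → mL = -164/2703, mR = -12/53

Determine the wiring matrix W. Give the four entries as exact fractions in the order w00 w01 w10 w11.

obs A: pose=(2,-2,E) → sL=3/5, sR=3/5, mL=-3/10, mR=-3/10
obs B: pose=(4,3,S) → sL=24/53, sR=40/51, mL=-164/2703, mR=-12/53
sensor matrix S = [[3/5, 3/5], [24/53, 40/51]]; det S = 896/4505
solve [mL_A; mL_B] = S·[w00; w01] and [mR_A; mR_B] = S·[w10; w11]:
  w00 = -1, w01 = 1/2, w10 = -1/2, w11 = 0

-1 1/2 -1/2 0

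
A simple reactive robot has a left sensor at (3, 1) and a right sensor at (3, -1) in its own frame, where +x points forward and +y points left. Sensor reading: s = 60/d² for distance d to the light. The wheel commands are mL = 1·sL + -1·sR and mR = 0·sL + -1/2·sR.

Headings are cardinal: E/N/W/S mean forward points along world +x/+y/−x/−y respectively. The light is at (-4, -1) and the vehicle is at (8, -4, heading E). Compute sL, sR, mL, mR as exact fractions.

left sensor world pos  = (11, -3); dL² = 229
right sensor world pos = (11, -5); dR² = 241
sL = 60/229 = 60/229
sR = 60/241 = 60/241
mL = 1·sL + -1·sR = 720/55189
mR = 0·sL + -1/2·sR = -30/241

60/229 60/241 720/55189 -30/241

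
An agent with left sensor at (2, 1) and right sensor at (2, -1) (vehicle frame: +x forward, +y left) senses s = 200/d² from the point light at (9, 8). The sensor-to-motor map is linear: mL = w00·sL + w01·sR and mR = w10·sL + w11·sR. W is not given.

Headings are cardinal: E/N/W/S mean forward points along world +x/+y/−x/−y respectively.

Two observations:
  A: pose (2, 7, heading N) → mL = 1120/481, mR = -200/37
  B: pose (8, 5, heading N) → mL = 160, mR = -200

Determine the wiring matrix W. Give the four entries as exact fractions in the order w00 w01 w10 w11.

-1 1 0 -1

obs A: pose=(2,7,N) → sL=40/13, sR=200/37, mL=1120/481, mR=-200/37
obs B: pose=(8,5,N) → sL=40, sR=200, mL=160, mR=-200
sensor matrix S = [[40/13, 200/37], [40, 200]]; det S = 192000/481
solve [mL_A; mL_B] = S·[w00; w01] and [mR_A; mR_B] = S·[w10; w11]:
  w00 = -1, w01 = 1, w10 = 0, w11 = -1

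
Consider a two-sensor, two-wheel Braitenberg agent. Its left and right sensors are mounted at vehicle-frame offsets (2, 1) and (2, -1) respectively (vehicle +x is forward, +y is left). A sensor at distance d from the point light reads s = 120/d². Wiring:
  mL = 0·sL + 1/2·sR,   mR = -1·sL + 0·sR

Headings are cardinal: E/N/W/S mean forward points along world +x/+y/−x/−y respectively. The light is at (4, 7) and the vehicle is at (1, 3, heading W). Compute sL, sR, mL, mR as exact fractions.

left sensor world pos  = (-1, 2); dL² = 50
right sensor world pos = (-1, 4); dR² = 34
sL = 120/50 = 12/5
sR = 120/34 = 60/17
mL = 0·sL + 1/2·sR = 30/17
mR = -1·sL + 0·sR = -12/5

12/5 60/17 30/17 -12/5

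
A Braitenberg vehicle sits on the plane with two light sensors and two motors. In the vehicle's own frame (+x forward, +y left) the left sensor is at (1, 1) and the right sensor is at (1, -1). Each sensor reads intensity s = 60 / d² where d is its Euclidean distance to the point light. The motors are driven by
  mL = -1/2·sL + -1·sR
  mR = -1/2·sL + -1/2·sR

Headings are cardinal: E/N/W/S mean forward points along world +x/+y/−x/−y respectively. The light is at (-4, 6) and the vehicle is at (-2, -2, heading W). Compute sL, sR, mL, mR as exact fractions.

30/41 6/5 -321/205 -198/205

left sensor world pos  = (-3, -3); dL² = 82
right sensor world pos = (-3, -1); dR² = 50
sL = 60/82 = 30/41
sR = 60/50 = 6/5
mL = -1/2·sL + -1·sR = -321/205
mR = -1/2·sL + -1/2·sR = -198/205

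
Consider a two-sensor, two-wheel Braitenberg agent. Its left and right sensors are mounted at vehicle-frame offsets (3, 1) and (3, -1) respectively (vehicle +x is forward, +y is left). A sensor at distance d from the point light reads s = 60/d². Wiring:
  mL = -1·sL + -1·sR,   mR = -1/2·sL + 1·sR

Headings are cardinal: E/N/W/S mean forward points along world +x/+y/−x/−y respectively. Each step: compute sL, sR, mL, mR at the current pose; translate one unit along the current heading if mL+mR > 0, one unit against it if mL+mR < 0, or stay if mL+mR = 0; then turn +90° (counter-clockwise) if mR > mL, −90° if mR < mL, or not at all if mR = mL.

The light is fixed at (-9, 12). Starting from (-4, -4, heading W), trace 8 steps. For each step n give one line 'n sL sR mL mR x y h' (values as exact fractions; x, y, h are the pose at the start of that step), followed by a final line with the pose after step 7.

0 60/293 60/229 -31320/67097 10710/67097 -4 -4 W
1 6/41 30/193 -2388/7913 651/7913 -3 -4 S
2 60/277 60/337 -36840/93349 6510/93349 -3 -3 E
3 3/8 1/3 -17/24 7/48 -4 -3 N
4 60/293 60/229 -31320/67097 10710/67097 -4 -4 W
5 6/41 30/193 -2388/7913 651/7913 -3 -4 S
6 60/277 60/337 -36840/93349 6510/93349 -3 -3 E
7 3/8 1/3 -17/24 7/48 -4 -3 N
final -4 -4 W

n=0: pose=(-4,-4,W); sL=60/293, sR=60/229; mL=-31320/67097, mR=10710/67097; mL+mR=-90/293 → advance -1; mR−mL=42030/67097 → turn +1·90°
n=1: pose=(-3,-4,S); sL=6/41, sR=30/193; mL=-2388/7913, mR=651/7913; mL+mR=-9/41 → advance -1; mR−mL=3039/7913 → turn +1·90°
n=2: pose=(-3,-3,E); sL=60/277, sR=60/337; mL=-36840/93349, mR=6510/93349; mL+mR=-90/277 → advance -1; mR−mL=43350/93349 → turn +1·90°
n=3: pose=(-4,-3,N); sL=3/8, sR=1/3; mL=-17/24, mR=7/48; mL+mR=-9/16 → advance -1; mR−mL=41/48 → turn +1·90°
n=4: pose=(-4,-4,W); sL=60/293, sR=60/229; mL=-31320/67097, mR=10710/67097; mL+mR=-90/293 → advance -1; mR−mL=42030/67097 → turn +1·90°
n=5: pose=(-3,-4,S); sL=6/41, sR=30/193; mL=-2388/7913, mR=651/7913; mL+mR=-9/41 → advance -1; mR−mL=3039/7913 → turn +1·90°
n=6: pose=(-3,-3,E); sL=60/277, sR=60/337; mL=-36840/93349, mR=6510/93349; mL+mR=-90/277 → advance -1; mR−mL=43350/93349 → turn +1·90°
n=7: pose=(-4,-3,N); sL=3/8, sR=1/3; mL=-17/24, mR=7/48; mL+mR=-9/16 → advance -1; mR−mL=41/48 → turn +1·90°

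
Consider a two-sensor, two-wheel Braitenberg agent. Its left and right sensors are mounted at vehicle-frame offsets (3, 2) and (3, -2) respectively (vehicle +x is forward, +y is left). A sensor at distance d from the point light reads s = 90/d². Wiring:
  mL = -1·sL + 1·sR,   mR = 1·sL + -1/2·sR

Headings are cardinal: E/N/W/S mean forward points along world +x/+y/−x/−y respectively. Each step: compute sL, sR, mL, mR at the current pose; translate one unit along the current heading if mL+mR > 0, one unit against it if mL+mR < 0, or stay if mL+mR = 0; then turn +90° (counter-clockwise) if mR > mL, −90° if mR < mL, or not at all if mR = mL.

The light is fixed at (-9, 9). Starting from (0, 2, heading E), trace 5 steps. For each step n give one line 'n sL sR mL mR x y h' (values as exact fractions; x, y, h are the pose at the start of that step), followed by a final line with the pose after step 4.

0 90/169 2/5 -112/845 281/845 0 2 E
1 9/8 9/16 -9/16 27/32 1 2 N
2 90/113 18/13 864/1469 153/1469 1 3 W
3 45/29 9/13 -324/377 909/754 0 3 N
4 18/17 2 16/17 1/17 0 4 W
final -1 4 N

n=0: pose=(0,2,E); sL=90/169, sR=2/5; mL=-112/845, mR=281/845; mL+mR=1/5 → advance +1; mR−mL=393/845 → turn +1·90°
n=1: pose=(1,2,N); sL=9/8, sR=9/16; mL=-9/16, mR=27/32; mL+mR=9/32 → advance +1; mR−mL=45/32 → turn +1·90°
n=2: pose=(1,3,W); sL=90/113, sR=18/13; mL=864/1469, mR=153/1469; mL+mR=9/13 → advance +1; mR−mL=-711/1469 → turn -1·90°
n=3: pose=(0,3,N); sL=45/29, sR=9/13; mL=-324/377, mR=909/754; mL+mR=9/26 → advance +1; mR−mL=1557/754 → turn +1·90°
n=4: pose=(0,4,W); sL=18/17, sR=2; mL=16/17, mR=1/17; mL+mR=1 → advance +1; mR−mL=-15/17 → turn -1·90°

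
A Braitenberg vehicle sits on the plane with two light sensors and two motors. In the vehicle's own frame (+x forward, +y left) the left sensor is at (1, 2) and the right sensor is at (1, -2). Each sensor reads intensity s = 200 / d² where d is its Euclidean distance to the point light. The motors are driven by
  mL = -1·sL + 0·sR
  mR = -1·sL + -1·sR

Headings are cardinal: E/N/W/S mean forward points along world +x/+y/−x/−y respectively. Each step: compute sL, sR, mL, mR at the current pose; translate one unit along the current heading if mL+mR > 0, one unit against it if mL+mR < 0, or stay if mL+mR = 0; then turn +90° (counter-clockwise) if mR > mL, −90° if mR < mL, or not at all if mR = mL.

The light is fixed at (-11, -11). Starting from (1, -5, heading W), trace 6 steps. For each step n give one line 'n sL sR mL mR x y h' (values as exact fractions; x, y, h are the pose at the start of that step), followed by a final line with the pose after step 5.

0 200/137 40/37 -200/137 -12880/5069 1 -5 W
1 20/17 100/137 -20/17 -4440/2329 2 -5 N
2 40/49 40/41 -40/49 -3600/2009 2 -6 E
3 50/53 50/29 -50/53 -4100/1537 1 -6 S
4 200/137 40/37 -200/137 -12880/5069 1 -5 W
5 20/17 100/137 -20/17 -4440/2329 2 -5 N
final 2 -6 E

n=0: pose=(1,-5,W); sL=200/137, sR=40/37; mL=-200/137, mR=-12880/5069; mL+mR=-20280/5069 → advance -1; mR−mL=-40/37 → turn -1·90°
n=1: pose=(2,-5,N); sL=20/17, sR=100/137; mL=-20/17, mR=-4440/2329; mL+mR=-7180/2329 → advance -1; mR−mL=-100/137 → turn -1·90°
n=2: pose=(2,-6,E); sL=40/49, sR=40/41; mL=-40/49, mR=-3600/2009; mL+mR=-5240/2009 → advance -1; mR−mL=-40/41 → turn -1·90°
n=3: pose=(1,-6,S); sL=50/53, sR=50/29; mL=-50/53, mR=-4100/1537; mL+mR=-5550/1537 → advance -1; mR−mL=-50/29 → turn -1·90°
n=4: pose=(1,-5,W); sL=200/137, sR=40/37; mL=-200/137, mR=-12880/5069; mL+mR=-20280/5069 → advance -1; mR−mL=-40/37 → turn -1·90°
n=5: pose=(2,-5,N); sL=20/17, sR=100/137; mL=-20/17, mR=-4440/2329; mL+mR=-7180/2329 → advance -1; mR−mL=-100/137 → turn -1·90°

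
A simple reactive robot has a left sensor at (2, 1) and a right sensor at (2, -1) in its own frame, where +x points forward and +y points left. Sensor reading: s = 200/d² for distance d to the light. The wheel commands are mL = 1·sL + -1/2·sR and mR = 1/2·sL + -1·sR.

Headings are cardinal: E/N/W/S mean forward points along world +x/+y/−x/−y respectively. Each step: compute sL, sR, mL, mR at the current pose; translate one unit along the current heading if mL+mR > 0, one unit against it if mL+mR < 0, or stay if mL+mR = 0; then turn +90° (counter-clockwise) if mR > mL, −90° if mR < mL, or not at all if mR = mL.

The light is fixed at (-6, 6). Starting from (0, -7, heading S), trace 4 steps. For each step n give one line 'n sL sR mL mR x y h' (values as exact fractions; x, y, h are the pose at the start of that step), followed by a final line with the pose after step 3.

n=0: pose=(0,-7,S); sL=100/137, sR=4/5; mL=226/685, mR=-298/685; mL+mR=-72/685 → advance -1; mR−mL=-524/685 → turn -1·90°
n=1: pose=(0,-6,W); sL=40/37, sR=200/137; mL=1780/5069, mR=-4660/5069; mL+mR=-2880/5069 → advance -1; mR−mL=-6440/5069 → turn -1·90°
n=2: pose=(1,-6,N); sL=25/17, sR=50/41; mL=600/697, mR=-675/1394; mL+mR=525/1394 → advance +1; mR−mL=-1875/1394 → turn -1·90°
n=3: pose=(1,-5,E); sL=200/181, sR=8/9; mL=1076/1629, mR=-548/1629; mL+mR=176/543 → advance +1; mR−mL=-1624/1629 → turn -1·90°

0 100/137 4/5 226/685 -298/685 0 -7 S
1 40/37 200/137 1780/5069 -4660/5069 0 -6 W
2 25/17 50/41 600/697 -675/1394 1 -6 N
3 200/181 8/9 1076/1629 -548/1629 1 -5 E
final 2 -5 S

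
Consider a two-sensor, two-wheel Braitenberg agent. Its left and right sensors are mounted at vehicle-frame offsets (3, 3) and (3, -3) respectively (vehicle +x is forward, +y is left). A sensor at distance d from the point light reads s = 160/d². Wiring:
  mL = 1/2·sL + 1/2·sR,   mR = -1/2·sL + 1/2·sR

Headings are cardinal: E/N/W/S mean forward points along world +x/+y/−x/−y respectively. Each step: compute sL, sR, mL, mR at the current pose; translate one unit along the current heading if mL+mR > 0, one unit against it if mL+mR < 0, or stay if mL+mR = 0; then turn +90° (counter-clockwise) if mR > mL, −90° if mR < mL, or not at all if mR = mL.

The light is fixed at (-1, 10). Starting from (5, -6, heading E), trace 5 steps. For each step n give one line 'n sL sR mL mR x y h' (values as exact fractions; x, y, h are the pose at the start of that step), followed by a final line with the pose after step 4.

0 16/25 80/221 2768/5525 -768/5525 5 -6 E
1 160/461 160/377 67040/173797 6720/173797 6 -6 S
2 5/13 40/53 785/1378 255/1378 6 -7 W
3 32/41 160/277 7712/11357 -1152/11357 5 -7 N
4 16/25 80/221 2768/5525 -768/5525 5 -6 E
final 6 -6 S

n=0: pose=(5,-6,E); sL=16/25, sR=80/221; mL=2768/5525, mR=-768/5525; mL+mR=80/221 → advance +1; mR−mL=-16/25 → turn -1·90°
n=1: pose=(6,-6,S); sL=160/461, sR=160/377; mL=67040/173797, mR=6720/173797; mL+mR=160/377 → advance +1; mR−mL=-160/461 → turn -1·90°
n=2: pose=(6,-7,W); sL=5/13, sR=40/53; mL=785/1378, mR=255/1378; mL+mR=40/53 → advance +1; mR−mL=-5/13 → turn -1·90°
n=3: pose=(5,-7,N); sL=32/41, sR=160/277; mL=7712/11357, mR=-1152/11357; mL+mR=160/277 → advance +1; mR−mL=-32/41 → turn -1·90°
n=4: pose=(5,-6,E); sL=16/25, sR=80/221; mL=2768/5525, mR=-768/5525; mL+mR=80/221 → advance +1; mR−mL=-16/25 → turn -1·90°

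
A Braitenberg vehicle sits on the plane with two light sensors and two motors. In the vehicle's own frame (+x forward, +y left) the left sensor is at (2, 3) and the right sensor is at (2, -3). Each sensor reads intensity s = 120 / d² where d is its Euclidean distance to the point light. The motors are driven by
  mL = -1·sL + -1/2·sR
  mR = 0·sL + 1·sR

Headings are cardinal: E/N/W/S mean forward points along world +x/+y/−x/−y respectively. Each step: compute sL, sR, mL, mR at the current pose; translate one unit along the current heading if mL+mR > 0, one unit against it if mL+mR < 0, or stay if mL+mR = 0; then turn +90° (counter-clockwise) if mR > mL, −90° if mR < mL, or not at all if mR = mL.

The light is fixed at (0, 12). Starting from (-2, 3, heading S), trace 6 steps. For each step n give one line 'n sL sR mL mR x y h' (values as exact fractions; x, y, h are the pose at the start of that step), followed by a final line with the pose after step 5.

n=0: pose=(-2,3,S); sL=60/61, sR=60/73; mL=-6210/4453, mR=60/73; mL+mR=-2550/4453 → advance -1; mR−mL=9870/4453 → turn +1·90°
n=1: pose=(-2,4,E); sL=24/5, sR=120/121; mL=-3204/605, mR=120/121; mL+mR=-2604/605 → advance -1; mR−mL=3804/605 → turn +1·90°
n=2: pose=(-3,4,N); sL=5/3, sR=10/3; mL=-10/3, mR=10/3; mL+mR=0 → advance +0; mR−mL=20/3 → turn +1·90°
n=3: pose=(-3,4,W); sL=60/73, sR=12/5; mL=-738/365, mR=12/5; mL+mR=138/365 → advance +1; mR−mL=1614/365 → turn +1·90°
n=4: pose=(-4,4,S); sL=120/101, sR=120/149; mL=-23940/15049, mR=120/149; mL+mR=-11820/15049 → advance -1; mR−mL=36060/15049 → turn +1·90°
n=5: pose=(-4,5,E); sL=6, sR=15/13; mL=-171/26, mR=15/13; mL+mR=-141/26 → advance -1; mR−mL=201/26 → turn +1·90°

0 60/61 60/73 -6210/4453 60/73 -2 3 S
1 24/5 120/121 -3204/605 120/121 -2 4 E
2 5/3 10/3 -10/3 10/3 -3 4 N
3 60/73 12/5 -738/365 12/5 -3 4 W
4 120/101 120/149 -23940/15049 120/149 -4 4 S
5 6 15/13 -171/26 15/13 -4 5 E
final -5 5 N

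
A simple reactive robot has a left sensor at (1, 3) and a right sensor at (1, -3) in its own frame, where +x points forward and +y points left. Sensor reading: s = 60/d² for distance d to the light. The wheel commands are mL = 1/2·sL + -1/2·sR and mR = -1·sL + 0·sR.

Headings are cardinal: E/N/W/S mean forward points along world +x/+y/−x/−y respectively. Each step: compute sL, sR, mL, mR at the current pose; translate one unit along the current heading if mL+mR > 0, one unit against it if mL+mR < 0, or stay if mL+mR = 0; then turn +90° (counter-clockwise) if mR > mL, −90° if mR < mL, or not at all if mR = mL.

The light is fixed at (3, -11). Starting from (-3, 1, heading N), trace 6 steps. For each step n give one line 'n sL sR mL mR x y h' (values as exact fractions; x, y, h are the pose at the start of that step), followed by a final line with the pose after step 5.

0 6/25 30/89 -108/2225 -6/25 -3 1 N
1 60/221 60/89 -3960/19669 -60/221 -3 0 E
2 15/29 3/10 63/580 -15/29 -4 0 S
3 12/29 60/289 864/8381 -12/29 -4 1 W
4 6/25 30/89 -108/2225 -6/25 -3 1 N
5 60/221 60/89 -3960/19669 -60/221 -3 0 E
final -4 0 S

n=0: pose=(-3,1,N); sL=6/25, sR=30/89; mL=-108/2225, mR=-6/25; mL+mR=-642/2225 → advance -1; mR−mL=-426/2225 → turn -1·90°
n=1: pose=(-3,0,E); sL=60/221, sR=60/89; mL=-3960/19669, mR=-60/221; mL+mR=-9300/19669 → advance -1; mR−mL=-1380/19669 → turn -1·90°
n=2: pose=(-4,0,S); sL=15/29, sR=3/10; mL=63/580, mR=-15/29; mL+mR=-237/580 → advance -1; mR−mL=-363/580 → turn -1·90°
n=3: pose=(-4,1,W); sL=12/29, sR=60/289; mL=864/8381, mR=-12/29; mL+mR=-2604/8381 → advance -1; mR−mL=-4332/8381 → turn -1·90°
n=4: pose=(-3,1,N); sL=6/25, sR=30/89; mL=-108/2225, mR=-6/25; mL+mR=-642/2225 → advance -1; mR−mL=-426/2225 → turn -1·90°
n=5: pose=(-3,0,E); sL=60/221, sR=60/89; mL=-3960/19669, mR=-60/221; mL+mR=-9300/19669 → advance -1; mR−mL=-1380/19669 → turn -1·90°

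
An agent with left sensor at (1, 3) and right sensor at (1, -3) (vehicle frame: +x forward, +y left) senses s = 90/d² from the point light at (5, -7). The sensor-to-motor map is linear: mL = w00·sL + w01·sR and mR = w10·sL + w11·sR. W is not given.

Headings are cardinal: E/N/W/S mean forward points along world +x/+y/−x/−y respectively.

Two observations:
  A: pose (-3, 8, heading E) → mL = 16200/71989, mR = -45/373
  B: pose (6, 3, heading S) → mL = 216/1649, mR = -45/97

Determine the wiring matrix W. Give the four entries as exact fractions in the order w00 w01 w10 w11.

obs A: pose=(-3,8,E) → sL=90/373, sR=90/193, mL=16200/71989, mR=-45/373
obs B: pose=(6,3,S) → sL=90/97, sR=18/17, mL=216/1649, mR=-45/97
sensor matrix S = [[90/373, 90/193], [90/97, 18/17]]; det S = -21034080/118709861
solve [mL_A; mL_B] = S·[w00; w01] and [mR_A; mR_B] = S·[w10; w11]:
  w00 = -1, w01 = 1, w10 = -1/2, w11 = 0

-1 1 -1/2 0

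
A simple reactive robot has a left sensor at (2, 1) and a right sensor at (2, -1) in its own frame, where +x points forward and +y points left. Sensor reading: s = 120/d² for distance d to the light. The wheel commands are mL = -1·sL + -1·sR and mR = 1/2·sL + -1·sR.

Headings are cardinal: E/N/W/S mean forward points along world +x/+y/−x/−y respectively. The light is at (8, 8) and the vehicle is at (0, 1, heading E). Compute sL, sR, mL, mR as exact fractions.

5/3 6/5 -43/15 -11/30

left sensor world pos  = (2, 2); dL² = 72
right sensor world pos = (2, 0); dR² = 100
sL = 120/72 = 5/3
sR = 120/100 = 6/5
mL = -1·sL + -1·sR = -43/15
mR = 1/2·sL + -1·sR = -11/30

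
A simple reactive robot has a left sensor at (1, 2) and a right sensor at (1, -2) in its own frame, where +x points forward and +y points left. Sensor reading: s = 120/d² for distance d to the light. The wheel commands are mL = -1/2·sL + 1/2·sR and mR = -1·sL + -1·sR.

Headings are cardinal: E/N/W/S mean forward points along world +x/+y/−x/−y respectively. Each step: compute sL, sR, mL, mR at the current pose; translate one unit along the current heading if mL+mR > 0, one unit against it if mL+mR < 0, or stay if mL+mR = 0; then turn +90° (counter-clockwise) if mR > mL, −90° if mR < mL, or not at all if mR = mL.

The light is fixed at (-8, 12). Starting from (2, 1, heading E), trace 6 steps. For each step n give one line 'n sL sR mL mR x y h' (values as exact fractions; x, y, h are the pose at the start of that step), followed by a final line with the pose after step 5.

n=0: pose=(2,1,E); sL=60/101, sR=12/29; mL=-264/2929, mR=-2952/2929; mL+mR=-3216/2929 → advance -1; mR−mL=-2688/2929 → turn -1·90°
n=1: pose=(1,1,S); sL=24/53, sR=120/193; mL=864/10229, mR=-10992/10229; mL+mR=-10128/10229 → advance -1; mR−mL=-11856/10229 → turn -1·90°
n=2: pose=(1,2,W); sL=15/26, sR=15/16; mL=75/416, mR=-315/208; mL+mR=-555/416 → advance -1; mR−mL=-705/416 → turn -1·90°
n=3: pose=(2,2,N); sL=24/29, sR=8/15; mL=-64/435, mR=-592/435; mL+mR=-656/435 → advance -1; mR−mL=-176/145 → turn -1·90°
n=4: pose=(2,1,E); sL=60/101, sR=12/29; mL=-264/2929, mR=-2952/2929; mL+mR=-3216/2929 → advance -1; mR−mL=-2688/2929 → turn -1·90°
n=5: pose=(1,1,S); sL=24/53, sR=120/193; mL=864/10229, mR=-10992/10229; mL+mR=-10128/10229 → advance -1; mR−mL=-11856/10229 → turn -1·90°

0 60/101 12/29 -264/2929 -2952/2929 2 1 E
1 24/53 120/193 864/10229 -10992/10229 1 1 S
2 15/26 15/16 75/416 -315/208 1 2 W
3 24/29 8/15 -64/435 -592/435 2 2 N
4 60/101 12/29 -264/2929 -2952/2929 2 1 E
5 24/53 120/193 864/10229 -10992/10229 1 1 S
final 1 2 W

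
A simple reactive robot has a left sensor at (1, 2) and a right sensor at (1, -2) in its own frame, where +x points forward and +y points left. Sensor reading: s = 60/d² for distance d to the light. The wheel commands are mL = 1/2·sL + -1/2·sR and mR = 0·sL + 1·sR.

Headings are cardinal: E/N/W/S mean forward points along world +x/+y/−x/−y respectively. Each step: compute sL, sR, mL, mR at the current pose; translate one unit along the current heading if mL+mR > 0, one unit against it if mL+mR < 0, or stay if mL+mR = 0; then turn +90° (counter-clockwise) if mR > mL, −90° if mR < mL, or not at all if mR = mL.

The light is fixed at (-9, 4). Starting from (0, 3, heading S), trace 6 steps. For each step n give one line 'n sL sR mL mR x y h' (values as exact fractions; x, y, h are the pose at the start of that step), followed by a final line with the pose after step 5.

n=0: pose=(0,3,S); sL=12/25, sR=60/53; mL=-432/1325, mR=60/53; mL+mR=1068/1325 → advance +1; mR−mL=1932/1325 → turn +1·90°
n=1: pose=(0,2,E); sL=3/5, sR=15/29; mL=6/145, mR=15/29; mL+mR=81/145 → advance +1; mR−mL=69/145 → turn +1·90°
n=2: pose=(1,2,N); sL=12/13, sR=12/29; mL=96/377, mR=12/29; mL+mR=252/377 → advance +1; mR−mL=60/377 → turn +1·90°
n=3: pose=(1,3,W); sL=2/3, sR=30/41; mL=-4/123, mR=30/41; mL+mR=86/123 → advance +1; mR−mL=94/123 → turn +1·90°
n=4: pose=(0,3,S); sL=12/25, sR=60/53; mL=-432/1325, mR=60/53; mL+mR=1068/1325 → advance +1; mR−mL=1932/1325 → turn +1·90°
n=5: pose=(0,2,E); sL=3/5, sR=15/29; mL=6/145, mR=15/29; mL+mR=81/145 → advance +1; mR−mL=69/145 → turn +1·90°

0 12/25 60/53 -432/1325 60/53 0 3 S
1 3/5 15/29 6/145 15/29 0 2 E
2 12/13 12/29 96/377 12/29 1 2 N
3 2/3 30/41 -4/123 30/41 1 3 W
4 12/25 60/53 -432/1325 60/53 0 3 S
5 3/5 15/29 6/145 15/29 0 2 E
final 1 2 N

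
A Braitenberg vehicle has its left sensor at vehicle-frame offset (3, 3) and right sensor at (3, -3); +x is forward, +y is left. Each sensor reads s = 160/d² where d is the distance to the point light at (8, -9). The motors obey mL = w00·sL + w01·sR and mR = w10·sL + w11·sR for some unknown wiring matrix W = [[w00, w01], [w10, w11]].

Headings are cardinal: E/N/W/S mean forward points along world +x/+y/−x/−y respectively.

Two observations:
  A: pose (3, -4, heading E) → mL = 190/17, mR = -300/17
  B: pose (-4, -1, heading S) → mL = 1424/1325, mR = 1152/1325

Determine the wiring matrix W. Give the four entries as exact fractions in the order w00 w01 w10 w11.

obs A: pose=(3,-4,E) → sL=40/17, sR=20, mL=190/17, mR=-300/17
obs B: pose=(-4,-1,S) → sL=80/53, sR=16/25, mL=1424/1325, mR=1152/1325
sensor matrix S = [[40/17, 20], [80/53, 16/25]]; det S = -129216/4505
solve [mL_A; mL_B] = S·[w00; w01] and [mR_A; mR_B] = S·[w10; w11]:
  w00 = 1/2, w01 = 1/2, w10 = 1, w11 = -1

1/2 1/2 1 -1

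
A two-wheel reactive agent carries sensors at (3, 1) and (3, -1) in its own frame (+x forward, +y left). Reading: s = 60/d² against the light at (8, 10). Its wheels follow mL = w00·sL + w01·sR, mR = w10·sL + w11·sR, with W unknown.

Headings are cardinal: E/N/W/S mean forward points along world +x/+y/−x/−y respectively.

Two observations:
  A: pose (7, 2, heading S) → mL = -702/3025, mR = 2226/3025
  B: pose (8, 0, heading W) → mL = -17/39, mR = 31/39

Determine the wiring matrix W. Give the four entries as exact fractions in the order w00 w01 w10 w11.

obs A: pose=(7,2,S) → sL=60/121, sR=12/25, mL=-702/3025, mR=2226/3025
obs B: pose=(8,0,W) → sL=6/13, sR=2/3, mL=-17/39, mR=31/39
sensor matrix S = [[60/121, 12/25], [6/13, 2/3]]; det S = 4288/39325
solve [mL_A; mL_B] = S·[w00; w01] and [mR_A; mR_B] = S·[w10; w11]:
  w00 = 1/2, w01 = -1, w10 = 1, w11 = 1/2

1/2 -1 1 1/2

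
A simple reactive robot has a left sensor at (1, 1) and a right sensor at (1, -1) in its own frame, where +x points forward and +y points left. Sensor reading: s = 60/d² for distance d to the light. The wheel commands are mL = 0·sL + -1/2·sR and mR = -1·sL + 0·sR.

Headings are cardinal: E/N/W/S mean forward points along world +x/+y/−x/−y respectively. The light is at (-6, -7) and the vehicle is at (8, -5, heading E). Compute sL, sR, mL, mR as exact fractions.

10/39 30/113 -15/113 -10/39

left sensor world pos  = (9, -4); dL² = 234
right sensor world pos = (9, -6); dR² = 226
sL = 60/234 = 10/39
sR = 60/226 = 30/113
mL = 0·sL + -1/2·sR = -15/113
mR = -1·sL + 0·sR = -10/39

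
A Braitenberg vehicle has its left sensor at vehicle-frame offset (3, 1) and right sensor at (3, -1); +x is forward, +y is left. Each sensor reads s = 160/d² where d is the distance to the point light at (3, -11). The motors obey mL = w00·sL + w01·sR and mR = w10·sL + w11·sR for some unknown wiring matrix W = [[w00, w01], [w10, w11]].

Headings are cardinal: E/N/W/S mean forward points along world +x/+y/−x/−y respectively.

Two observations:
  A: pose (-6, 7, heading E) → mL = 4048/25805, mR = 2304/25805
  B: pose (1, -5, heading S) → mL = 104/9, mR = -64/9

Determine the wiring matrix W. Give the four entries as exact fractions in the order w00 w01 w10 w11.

obs A: pose=(-6,7,E) → sL=160/397, sR=32/65, mL=4048/25805, mR=2304/25805
obs B: pose=(1,-5,S) → sL=16, sR=80/9, mL=104/9, mR=-64/9
sensor matrix S = [[160/397, 32/65], [16, 80/9]]; det S = -997376/232245
solve [mL_A; mL_B] = S·[w00; w01] and [mR_A; mR_B] = S·[w10; w11]:
  w00 = 1, w01 = -1/2, w10 = -1, w11 = 1

1 -1/2 -1 1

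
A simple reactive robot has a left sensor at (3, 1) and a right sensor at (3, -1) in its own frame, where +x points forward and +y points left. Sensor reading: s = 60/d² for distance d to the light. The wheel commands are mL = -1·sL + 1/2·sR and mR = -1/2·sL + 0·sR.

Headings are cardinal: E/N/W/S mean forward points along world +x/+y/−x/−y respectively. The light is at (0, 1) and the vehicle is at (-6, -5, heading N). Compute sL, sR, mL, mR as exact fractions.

left sensor world pos  = (-7, -2); dL² = 58
right sensor world pos = (-5, -2); dR² = 34
sL = 60/58 = 30/29
sR = 60/34 = 30/17
mL = -1·sL + 1/2·sR = -75/493
mR = -1/2·sL + 0·sR = -15/29

30/29 30/17 -75/493 -15/29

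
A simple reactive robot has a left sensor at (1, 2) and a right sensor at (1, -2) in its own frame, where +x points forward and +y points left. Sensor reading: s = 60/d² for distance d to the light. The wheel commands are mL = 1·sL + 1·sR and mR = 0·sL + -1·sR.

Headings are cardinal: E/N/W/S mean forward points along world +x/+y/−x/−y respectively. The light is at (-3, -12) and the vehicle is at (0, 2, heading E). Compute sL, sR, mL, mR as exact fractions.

left sensor world pos  = (1, 4); dL² = 272
right sensor world pos = (1, 0); dR² = 160
sL = 60/272 = 15/68
sR = 60/160 = 3/8
mL = 1·sL + 1·sR = 81/136
mR = 0·sL + -1·sR = -3/8

15/68 3/8 81/136 -3/8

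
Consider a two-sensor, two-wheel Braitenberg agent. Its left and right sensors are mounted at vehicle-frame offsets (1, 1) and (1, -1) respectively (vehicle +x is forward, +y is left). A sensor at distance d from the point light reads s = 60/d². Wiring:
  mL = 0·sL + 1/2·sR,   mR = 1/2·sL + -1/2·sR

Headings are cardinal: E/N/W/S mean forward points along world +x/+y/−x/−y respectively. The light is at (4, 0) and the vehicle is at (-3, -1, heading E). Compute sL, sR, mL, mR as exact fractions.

5/3 3/2 3/4 1/12

left sensor world pos  = (-2, 0); dL² = 36
right sensor world pos = (-2, -2); dR² = 40
sL = 60/36 = 5/3
sR = 60/40 = 3/2
mL = 0·sL + 1/2·sR = 3/4
mR = 1/2·sL + -1/2·sR = 1/12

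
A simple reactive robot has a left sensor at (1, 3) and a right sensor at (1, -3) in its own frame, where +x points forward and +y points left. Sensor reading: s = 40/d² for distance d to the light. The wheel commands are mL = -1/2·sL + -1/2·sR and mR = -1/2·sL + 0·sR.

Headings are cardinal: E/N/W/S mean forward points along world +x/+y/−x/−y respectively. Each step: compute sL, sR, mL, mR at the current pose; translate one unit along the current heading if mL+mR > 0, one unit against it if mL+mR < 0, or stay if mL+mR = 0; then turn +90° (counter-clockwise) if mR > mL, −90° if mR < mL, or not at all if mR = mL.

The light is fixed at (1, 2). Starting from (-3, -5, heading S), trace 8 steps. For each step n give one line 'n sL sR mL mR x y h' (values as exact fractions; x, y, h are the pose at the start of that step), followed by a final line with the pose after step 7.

n=0: pose=(-3,-5,S); sL=8/13, sR=40/113; mL=-712/1469, mR=-4/13; mL+mR=-1164/1469 → advance -1; mR−mL=20/113 → turn +1·90°
n=1: pose=(-3,-4,E); sL=20/9, sR=4/9; mL=-4/3, mR=-10/9; mL+mR=-22/9 → advance -1; mR−mL=2/9 → turn +1·90°
n=2: pose=(-4,-4,N); sL=40/89, sR=40/29; mL=-2360/2581, mR=-20/89; mL+mR=-2940/2581 → advance -1; mR−mL=20/29 → turn +1·90°
n=3: pose=(-4,-5,W); sL=5/17, sR=10/13; mL=-235/442, mR=-5/34; mL+mR=-150/221 → advance -1; mR−mL=5/13 → turn +1·90°
n=4: pose=(-3,-5,S); sL=8/13, sR=40/113; mL=-712/1469, mR=-4/13; mL+mR=-1164/1469 → advance -1; mR−mL=20/113 → turn +1·90°
n=5: pose=(-3,-4,E); sL=20/9, sR=4/9; mL=-4/3, mR=-10/9; mL+mR=-22/9 → advance -1; mR−mL=2/9 → turn +1·90°
n=6: pose=(-4,-4,N); sL=40/89, sR=40/29; mL=-2360/2581, mR=-20/89; mL+mR=-2940/2581 → advance -1; mR−mL=20/29 → turn +1·90°
n=7: pose=(-4,-5,W); sL=5/17, sR=10/13; mL=-235/442, mR=-5/34; mL+mR=-150/221 → advance -1; mR−mL=5/13 → turn +1·90°

0 8/13 40/113 -712/1469 -4/13 -3 -5 S
1 20/9 4/9 -4/3 -10/9 -3 -4 E
2 40/89 40/29 -2360/2581 -20/89 -4 -4 N
3 5/17 10/13 -235/442 -5/34 -4 -5 W
4 8/13 40/113 -712/1469 -4/13 -3 -5 S
5 20/9 4/9 -4/3 -10/9 -3 -4 E
6 40/89 40/29 -2360/2581 -20/89 -4 -4 N
7 5/17 10/13 -235/442 -5/34 -4 -5 W
final -3 -5 S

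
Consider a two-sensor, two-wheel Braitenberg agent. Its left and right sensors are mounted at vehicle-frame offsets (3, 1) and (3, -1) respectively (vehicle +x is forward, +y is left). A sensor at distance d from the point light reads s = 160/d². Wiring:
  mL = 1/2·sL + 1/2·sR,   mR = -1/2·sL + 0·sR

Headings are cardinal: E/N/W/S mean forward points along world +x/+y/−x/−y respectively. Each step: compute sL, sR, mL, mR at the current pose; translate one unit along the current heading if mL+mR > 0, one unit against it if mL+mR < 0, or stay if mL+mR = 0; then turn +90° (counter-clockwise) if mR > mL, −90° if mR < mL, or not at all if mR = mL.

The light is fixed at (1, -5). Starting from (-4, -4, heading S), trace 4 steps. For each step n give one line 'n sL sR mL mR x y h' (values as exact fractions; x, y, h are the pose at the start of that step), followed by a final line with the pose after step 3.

n=0: pose=(-4,-4,S); sL=8, sR=4; mL=6, mR=-4; mL+mR=2 → advance +1; mR−mL=-10 → turn -1·90°
n=1: pose=(-4,-5,W); sL=32/13, sR=32/13; mL=32/13, mR=-16/13; mL+mR=16/13 → advance +1; mR−mL=-48/13 → turn -1·90°
n=2: pose=(-5,-5,N); sL=80/29, sR=80/17; mL=1840/493, mR=-40/29; mL+mR=40/17 → advance +1; mR−mL=-2520/493 → turn -1·90°
n=3: pose=(-5,-4,E); sL=160/13, sR=160/9; mL=1760/117, mR=-80/13; mL+mR=80/9 → advance +1; mR−mL=-2480/117 → turn -1·90°

0 8 4 6 -4 -4 -4 S
1 32/13 32/13 32/13 -16/13 -4 -5 W
2 80/29 80/17 1840/493 -40/29 -5 -5 N
3 160/13 160/9 1760/117 -80/13 -5 -4 E
final -4 -4 S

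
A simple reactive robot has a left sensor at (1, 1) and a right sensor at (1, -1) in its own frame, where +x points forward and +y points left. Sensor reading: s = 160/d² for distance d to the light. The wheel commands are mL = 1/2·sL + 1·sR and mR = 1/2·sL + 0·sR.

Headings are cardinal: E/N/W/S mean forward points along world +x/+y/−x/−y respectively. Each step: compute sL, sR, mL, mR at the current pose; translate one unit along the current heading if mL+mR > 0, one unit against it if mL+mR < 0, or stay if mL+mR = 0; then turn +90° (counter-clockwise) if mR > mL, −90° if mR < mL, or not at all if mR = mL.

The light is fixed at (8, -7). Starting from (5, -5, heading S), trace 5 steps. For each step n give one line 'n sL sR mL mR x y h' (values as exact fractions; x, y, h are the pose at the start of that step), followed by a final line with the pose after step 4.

0 32 160/17 432/17 16 5 -5 S
1 10 8 13 5 5 -6 W
2 160/29 160/13 5680/377 80/29 4 -6 N
3 80/9 16 184/9 40/9 4 -5 E
4 32 160/17 432/17 16 5 -5 S
final 5 -6 W

n=0: pose=(5,-5,S); sL=32, sR=160/17; mL=432/17, mR=16; mL+mR=704/17 → advance +1; mR−mL=-160/17 → turn -1·90°
n=1: pose=(5,-6,W); sL=10, sR=8; mL=13, mR=5; mL+mR=18 → advance +1; mR−mL=-8 → turn -1·90°
n=2: pose=(4,-6,N); sL=160/29, sR=160/13; mL=5680/377, mR=80/29; mL+mR=6720/377 → advance +1; mR−mL=-160/13 → turn -1·90°
n=3: pose=(4,-5,E); sL=80/9, sR=16; mL=184/9, mR=40/9; mL+mR=224/9 → advance +1; mR−mL=-16 → turn -1·90°
n=4: pose=(5,-5,S); sL=32, sR=160/17; mL=432/17, mR=16; mL+mR=704/17 → advance +1; mR−mL=-160/17 → turn -1·90°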